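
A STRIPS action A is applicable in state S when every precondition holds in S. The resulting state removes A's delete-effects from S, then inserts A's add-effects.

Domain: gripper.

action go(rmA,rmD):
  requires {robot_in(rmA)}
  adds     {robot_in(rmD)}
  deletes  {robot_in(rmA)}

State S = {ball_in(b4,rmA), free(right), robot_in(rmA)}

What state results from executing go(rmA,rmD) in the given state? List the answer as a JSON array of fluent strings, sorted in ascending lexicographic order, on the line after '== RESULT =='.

Progress:
  pre ⊆ S: {robot_in(rmA)} ⊆ S  — applicable
  S \ del = {ball_in(b4,rmA), free(right)}
  ∪ add   = {ball_in(b4,rmA), free(right), robot_in(rmD)}

== RESULT ==
["ball_in(b4,rmA)", "free(right)", "robot_in(rmD)"]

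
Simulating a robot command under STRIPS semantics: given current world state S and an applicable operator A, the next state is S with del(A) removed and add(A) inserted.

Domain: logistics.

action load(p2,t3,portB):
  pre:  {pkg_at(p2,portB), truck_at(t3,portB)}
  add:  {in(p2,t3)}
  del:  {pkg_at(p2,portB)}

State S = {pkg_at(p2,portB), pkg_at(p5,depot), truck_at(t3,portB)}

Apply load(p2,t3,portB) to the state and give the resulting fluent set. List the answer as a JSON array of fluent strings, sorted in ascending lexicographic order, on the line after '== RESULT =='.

Progress:
  pre ⊆ S: {pkg_at(p2,portB), truck_at(t3,portB)} ⊆ S  — applicable
  S \ del = {pkg_at(p5,depot), truck_at(t3,portB)}
  ∪ add   = {in(p2,t3), pkg_at(p5,depot), truck_at(t3,portB)}

== RESULT ==
["in(p2,t3)", "pkg_at(p5,depot)", "truck_at(t3,portB)"]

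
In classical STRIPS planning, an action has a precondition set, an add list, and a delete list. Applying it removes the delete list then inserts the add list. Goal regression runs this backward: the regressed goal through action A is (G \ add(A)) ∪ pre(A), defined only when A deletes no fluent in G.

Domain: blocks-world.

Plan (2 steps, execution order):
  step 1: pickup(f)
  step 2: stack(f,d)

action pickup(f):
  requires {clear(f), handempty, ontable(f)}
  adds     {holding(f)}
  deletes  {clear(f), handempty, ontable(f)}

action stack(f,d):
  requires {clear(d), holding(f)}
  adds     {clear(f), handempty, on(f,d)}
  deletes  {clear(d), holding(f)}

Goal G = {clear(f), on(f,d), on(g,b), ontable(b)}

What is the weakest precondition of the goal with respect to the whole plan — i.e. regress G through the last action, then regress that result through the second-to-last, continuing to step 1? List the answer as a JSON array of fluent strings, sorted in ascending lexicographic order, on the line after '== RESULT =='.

Regress step by step:
  through step 2 (stack(f,d)): drop {clear(f), on(f,d)}, keep {on(g,b), ontable(b)}, require {clear(d), holding(f)}
    → {clear(d), holding(f), on(g,b), ontable(b)}
  through step 1 (pickup(f)): drop {holding(f)}, keep {clear(d), on(g,b), ontable(b)}, require {clear(f), handempty, ontable(f)}
    → {clear(d), clear(f), handempty, on(g,b), ontable(b), ontable(f)}

== RESULT ==
["clear(d)", "clear(f)", "handempty", "on(g,b)", "ontable(b)", "ontable(f)"]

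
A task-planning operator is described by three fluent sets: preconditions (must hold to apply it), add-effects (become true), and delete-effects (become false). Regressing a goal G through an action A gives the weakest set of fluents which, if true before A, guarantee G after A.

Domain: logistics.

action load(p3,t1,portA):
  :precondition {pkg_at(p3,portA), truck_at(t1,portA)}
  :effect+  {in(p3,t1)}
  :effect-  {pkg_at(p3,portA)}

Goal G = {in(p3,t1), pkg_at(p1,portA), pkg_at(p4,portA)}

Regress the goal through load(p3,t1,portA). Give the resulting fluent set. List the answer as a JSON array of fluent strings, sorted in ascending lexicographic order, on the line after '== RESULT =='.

Regress:
  G ∩ del = {}  (empty — regression defined)
  G \ add = {in(p3,t1), pkg_at(p1,portA), pkg_at(p4,portA)} \ {in(p3,t1)} = {pkg_at(p1,portA), pkg_at(p4,portA)}
  ∪ pre   = {pkg_at(p1,portA), pkg_at(p4,portA)} ∪ {pkg_at(p3,portA), truck_at(t1,portA)}
          = {pkg_at(p1,portA), pkg_at(p3,portA), pkg_at(p4,portA), truck_at(t1,portA)}

== RESULT ==
["pkg_at(p1,portA)", "pkg_at(p3,portA)", "pkg_at(p4,portA)", "truck_at(t1,portA)"]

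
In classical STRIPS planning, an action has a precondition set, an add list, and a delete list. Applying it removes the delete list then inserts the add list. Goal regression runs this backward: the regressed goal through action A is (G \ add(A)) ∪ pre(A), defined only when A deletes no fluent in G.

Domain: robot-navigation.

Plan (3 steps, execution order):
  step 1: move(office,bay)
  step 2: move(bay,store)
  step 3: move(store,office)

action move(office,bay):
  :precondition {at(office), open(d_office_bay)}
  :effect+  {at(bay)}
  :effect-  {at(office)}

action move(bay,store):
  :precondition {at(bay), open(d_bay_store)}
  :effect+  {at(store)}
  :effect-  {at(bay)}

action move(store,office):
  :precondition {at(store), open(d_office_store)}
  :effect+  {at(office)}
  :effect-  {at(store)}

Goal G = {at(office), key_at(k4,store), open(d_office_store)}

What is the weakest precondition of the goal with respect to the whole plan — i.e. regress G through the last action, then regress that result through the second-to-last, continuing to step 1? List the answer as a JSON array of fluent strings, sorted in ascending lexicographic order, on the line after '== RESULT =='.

Work backward from the goal:
  through step 3 (move(store,office)): drop {at(office)}, keep {key_at(k4,store), open(d_office_store)}, require {at(store), open(d_office_store)}
    → {at(store), key_at(k4,store), open(d_office_store)}
  through step 2 (move(bay,store)): drop {at(store)}, keep {key_at(k4,store), open(d_office_store)}, require {at(bay), open(d_bay_store)}
    → {at(bay), key_at(k4,store), open(d_bay_store), open(d_office_store)}
  through step 1 (move(office,bay)): drop {at(bay)}, keep {key_at(k4,store), open(d_bay_store), open(d_office_store)}, require {at(office), open(d_office_bay)}
    → {at(office), key_at(k4,store), open(d_bay_store), open(d_office_bay), open(d_office_store)}

== RESULT ==
["at(office)", "key_at(k4,store)", "open(d_bay_store)", "open(d_office_bay)", "open(d_office_store)"]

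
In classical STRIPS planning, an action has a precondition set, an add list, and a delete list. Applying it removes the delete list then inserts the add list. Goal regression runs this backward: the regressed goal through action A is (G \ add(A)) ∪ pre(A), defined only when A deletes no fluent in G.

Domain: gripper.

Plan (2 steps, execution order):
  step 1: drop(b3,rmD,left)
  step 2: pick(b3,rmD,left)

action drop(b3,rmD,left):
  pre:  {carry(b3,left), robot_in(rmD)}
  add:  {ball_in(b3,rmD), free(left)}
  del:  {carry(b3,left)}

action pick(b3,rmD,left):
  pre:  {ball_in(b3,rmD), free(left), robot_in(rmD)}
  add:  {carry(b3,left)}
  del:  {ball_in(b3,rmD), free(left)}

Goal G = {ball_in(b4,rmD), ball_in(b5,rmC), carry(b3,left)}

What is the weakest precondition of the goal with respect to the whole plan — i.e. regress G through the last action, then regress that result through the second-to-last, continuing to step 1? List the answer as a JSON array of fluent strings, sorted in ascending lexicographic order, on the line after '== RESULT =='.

Work backward from the goal:
  through step 2 (pick(b3,rmD,left)): drop {carry(b3,left)}, keep {ball_in(b4,rmD), ball_in(b5,rmC)}, require {ball_in(b3,rmD), free(left), robot_in(rmD)}
    → {ball_in(b3,rmD), ball_in(b4,rmD), ball_in(b5,rmC), free(left), robot_in(rmD)}
  through step 1 (drop(b3,rmD,left)): drop {ball_in(b3,rmD), free(left)}, keep {ball_in(b4,rmD), ball_in(b5,rmC), robot_in(rmD)}, require {carry(b3,left), robot_in(rmD)}
    → {ball_in(b4,rmD), ball_in(b5,rmC), carry(b3,left), robot_in(rmD)}

== RESULT ==
["ball_in(b4,rmD)", "ball_in(b5,rmC)", "carry(b3,left)", "robot_in(rmD)"]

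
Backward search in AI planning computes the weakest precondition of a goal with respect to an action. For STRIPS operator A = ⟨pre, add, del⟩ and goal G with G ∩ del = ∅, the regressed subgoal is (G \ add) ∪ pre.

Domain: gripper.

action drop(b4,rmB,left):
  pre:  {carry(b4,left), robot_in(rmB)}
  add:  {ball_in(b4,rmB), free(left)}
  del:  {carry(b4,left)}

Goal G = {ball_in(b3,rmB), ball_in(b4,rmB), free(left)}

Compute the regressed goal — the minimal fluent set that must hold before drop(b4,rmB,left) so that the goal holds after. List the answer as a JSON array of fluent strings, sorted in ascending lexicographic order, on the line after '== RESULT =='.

Compute (G \ add) ∪ pre:
  G ∩ del = {}  (empty — regression defined)
  G \ add = {ball_in(b3,rmB), ball_in(b4,rmB), free(left)} \ {ball_in(b4,rmB), free(left)} = {ball_in(b3,rmB)}
  ∪ pre   = {ball_in(b3,rmB)} ∪ {carry(b4,left), robot_in(rmB)}
          = {ball_in(b3,rmB), carry(b4,left), robot_in(rmB)}

== RESULT ==
["ball_in(b3,rmB)", "carry(b4,left)", "robot_in(rmB)"]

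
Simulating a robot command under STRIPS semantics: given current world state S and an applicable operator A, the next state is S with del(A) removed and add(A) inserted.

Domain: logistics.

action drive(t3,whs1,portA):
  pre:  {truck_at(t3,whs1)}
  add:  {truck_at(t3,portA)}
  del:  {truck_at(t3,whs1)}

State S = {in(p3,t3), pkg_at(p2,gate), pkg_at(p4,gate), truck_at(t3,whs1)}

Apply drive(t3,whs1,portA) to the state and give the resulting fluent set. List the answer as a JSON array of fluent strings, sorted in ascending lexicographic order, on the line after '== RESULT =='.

Compute (S \ del) ∪ add:
  pre ⊆ S: {truck_at(t3,whs1)} ⊆ S  — applicable
  S \ del = {in(p3,t3), pkg_at(p2,gate), pkg_at(p4,gate)}
  ∪ add   = {in(p3,t3), pkg_at(p2,gate), pkg_at(p4,gate), truck_at(t3,portA)}

== RESULT ==
["in(p3,t3)", "pkg_at(p2,gate)", "pkg_at(p4,gate)", "truck_at(t3,portA)"]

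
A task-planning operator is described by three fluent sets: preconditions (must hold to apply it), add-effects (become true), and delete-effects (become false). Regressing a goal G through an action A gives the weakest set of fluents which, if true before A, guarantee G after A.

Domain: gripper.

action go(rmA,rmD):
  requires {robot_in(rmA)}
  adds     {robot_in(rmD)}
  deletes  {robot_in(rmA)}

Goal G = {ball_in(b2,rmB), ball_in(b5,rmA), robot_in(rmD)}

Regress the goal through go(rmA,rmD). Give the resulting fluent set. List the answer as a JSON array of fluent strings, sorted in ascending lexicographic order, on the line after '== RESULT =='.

Compute (G \ add) ∪ pre:
  G ∩ del = {}  (empty — regression defined)
  G \ add = {ball_in(b2,rmB), ball_in(b5,rmA), robot_in(rmD)} \ {robot_in(rmD)} = {ball_in(b2,rmB), ball_in(b5,rmA)}
  ∪ pre   = {ball_in(b2,rmB), ball_in(b5,rmA)} ∪ {robot_in(rmA)}
          = {ball_in(b2,rmB), ball_in(b5,rmA), robot_in(rmA)}

== RESULT ==
["ball_in(b2,rmB)", "ball_in(b5,rmA)", "robot_in(rmA)"]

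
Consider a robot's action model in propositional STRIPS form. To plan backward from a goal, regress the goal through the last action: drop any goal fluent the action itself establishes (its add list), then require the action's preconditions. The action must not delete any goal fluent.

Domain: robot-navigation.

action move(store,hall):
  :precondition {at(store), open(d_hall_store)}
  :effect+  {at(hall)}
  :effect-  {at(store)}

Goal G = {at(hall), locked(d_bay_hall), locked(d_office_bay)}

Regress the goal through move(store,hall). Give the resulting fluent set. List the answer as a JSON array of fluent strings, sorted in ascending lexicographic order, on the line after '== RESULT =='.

Compute (G \ add) ∪ pre:
  G ∩ del = {}  (empty — regression defined)
  G \ add = {at(hall), locked(d_bay_hall), locked(d_office_bay)} \ {at(hall)} = {locked(d_bay_hall), locked(d_office_bay)}
  ∪ pre   = {locked(d_bay_hall), locked(d_office_bay)} ∪ {at(store), open(d_hall_store)}
          = {at(store), locked(d_bay_hall), locked(d_office_bay), open(d_hall_store)}

== RESULT ==
["at(store)", "locked(d_bay_hall)", "locked(d_office_bay)", "open(d_hall_store)"]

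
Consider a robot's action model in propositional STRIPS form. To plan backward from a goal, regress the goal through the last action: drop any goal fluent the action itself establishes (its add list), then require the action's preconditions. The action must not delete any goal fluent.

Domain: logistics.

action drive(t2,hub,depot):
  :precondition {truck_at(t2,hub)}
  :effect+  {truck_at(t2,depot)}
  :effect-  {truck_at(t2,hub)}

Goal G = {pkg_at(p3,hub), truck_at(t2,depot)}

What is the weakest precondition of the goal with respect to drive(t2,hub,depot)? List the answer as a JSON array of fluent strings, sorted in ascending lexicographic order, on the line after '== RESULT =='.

Regress:
  G ∩ del = {}  (empty — regression defined)
  G \ add = {pkg_at(p3,hub), truck_at(t2,depot)} \ {truck_at(t2,depot)} = {pkg_at(p3,hub)}
  ∪ pre   = {pkg_at(p3,hub)} ∪ {truck_at(t2,hub)}
          = {pkg_at(p3,hub), truck_at(t2,hub)}

== RESULT ==
["pkg_at(p3,hub)", "truck_at(t2,hub)"]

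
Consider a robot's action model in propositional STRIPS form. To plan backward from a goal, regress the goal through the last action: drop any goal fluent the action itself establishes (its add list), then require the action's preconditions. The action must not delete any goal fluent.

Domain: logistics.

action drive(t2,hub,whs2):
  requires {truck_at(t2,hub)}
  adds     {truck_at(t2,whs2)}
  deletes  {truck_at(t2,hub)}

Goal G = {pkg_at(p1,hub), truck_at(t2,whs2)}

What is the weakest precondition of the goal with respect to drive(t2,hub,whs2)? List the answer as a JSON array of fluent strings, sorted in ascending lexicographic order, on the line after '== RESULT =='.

Compute (G \ add) ∪ pre:
  G ∩ del = {}  (empty — regression defined)
  G \ add = {pkg_at(p1,hub), truck_at(t2,whs2)} \ {truck_at(t2,whs2)} = {pkg_at(p1,hub)}
  ∪ pre   = {pkg_at(p1,hub)} ∪ {truck_at(t2,hub)}
          = {pkg_at(p1,hub), truck_at(t2,hub)}

== RESULT ==
["pkg_at(p1,hub)", "truck_at(t2,hub)"]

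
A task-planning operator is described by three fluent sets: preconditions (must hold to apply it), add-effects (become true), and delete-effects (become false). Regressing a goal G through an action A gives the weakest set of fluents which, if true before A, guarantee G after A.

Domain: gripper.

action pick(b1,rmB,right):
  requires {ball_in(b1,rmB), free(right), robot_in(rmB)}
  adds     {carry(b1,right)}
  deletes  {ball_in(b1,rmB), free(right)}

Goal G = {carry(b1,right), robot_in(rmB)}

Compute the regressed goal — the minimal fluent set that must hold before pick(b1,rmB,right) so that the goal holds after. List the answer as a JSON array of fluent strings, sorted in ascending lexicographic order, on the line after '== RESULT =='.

Regress:
  G ∩ del = {}  (empty — regression defined)
  G \ add = {carry(b1,right), robot_in(rmB)} \ {carry(b1,right)} = {robot_in(rmB)}
  ∪ pre   = {robot_in(rmB)} ∪ {ball_in(b1,rmB), free(right), robot_in(rmB)}
          = {ball_in(b1,rmB), free(right), robot_in(rmB)}

== RESULT ==
["ball_in(b1,rmB)", "free(right)", "robot_in(rmB)"]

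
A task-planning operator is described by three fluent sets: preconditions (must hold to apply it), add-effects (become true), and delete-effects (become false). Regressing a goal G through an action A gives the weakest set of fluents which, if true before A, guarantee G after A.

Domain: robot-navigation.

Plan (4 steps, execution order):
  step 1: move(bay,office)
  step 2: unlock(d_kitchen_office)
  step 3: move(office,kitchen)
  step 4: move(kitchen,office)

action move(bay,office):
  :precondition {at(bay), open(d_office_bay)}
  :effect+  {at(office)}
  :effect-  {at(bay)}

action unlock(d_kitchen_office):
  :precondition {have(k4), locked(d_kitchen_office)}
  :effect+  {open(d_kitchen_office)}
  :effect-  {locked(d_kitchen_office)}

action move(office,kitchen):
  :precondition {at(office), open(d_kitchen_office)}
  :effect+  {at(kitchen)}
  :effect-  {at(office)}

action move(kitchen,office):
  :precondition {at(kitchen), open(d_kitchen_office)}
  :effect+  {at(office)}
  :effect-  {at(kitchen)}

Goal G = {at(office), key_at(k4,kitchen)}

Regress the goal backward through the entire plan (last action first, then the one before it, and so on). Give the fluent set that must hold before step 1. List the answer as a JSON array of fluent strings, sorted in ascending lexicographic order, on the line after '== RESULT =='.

Work backward from the goal:
  through step 4 (move(kitchen,office)): drop {at(office)}, keep {key_at(k4,kitchen)}, require {at(kitchen), open(d_kitchen_office)}
    → {at(kitchen), key_at(k4,kitchen), open(d_kitchen_office)}
  through step 3 (move(office,kitchen)): drop {at(kitchen)}, keep {key_at(k4,kitchen), open(d_kitchen_office)}, require {at(office), open(d_kitchen_office)}
    → {at(office), key_at(k4,kitchen), open(d_kitchen_office)}
  through step 2 (unlock(d_kitchen_office)): drop {open(d_kitchen_office)}, keep {at(office), key_at(k4,kitchen)}, require {have(k4), locked(d_kitchen_office)}
    → {at(office), have(k4), key_at(k4,kitchen), locked(d_kitchen_office)}
  through step 1 (move(bay,office)): drop {at(office)}, keep {have(k4), key_at(k4,kitchen), locked(d_kitchen_office)}, require {at(bay), open(d_office_bay)}
    → {at(bay), have(k4), key_at(k4,kitchen), locked(d_kitchen_office), open(d_office_bay)}

== RESULT ==
["at(bay)", "have(k4)", "key_at(k4,kitchen)", "locked(d_kitchen_office)", "open(d_office_bay)"]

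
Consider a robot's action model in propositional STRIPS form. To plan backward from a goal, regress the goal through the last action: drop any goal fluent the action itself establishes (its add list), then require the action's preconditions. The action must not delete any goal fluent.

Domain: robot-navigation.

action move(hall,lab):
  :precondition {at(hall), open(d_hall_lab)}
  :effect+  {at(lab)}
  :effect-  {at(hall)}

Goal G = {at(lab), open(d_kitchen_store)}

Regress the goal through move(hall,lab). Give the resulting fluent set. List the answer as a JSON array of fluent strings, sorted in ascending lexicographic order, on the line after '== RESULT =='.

Regress:
  G ∩ del = {}  (empty — regression defined)
  G \ add = {at(lab), open(d_kitchen_store)} \ {at(lab)} = {open(d_kitchen_store)}
  ∪ pre   = {open(d_kitchen_store)} ∪ {at(hall), open(d_hall_lab)}
          = {at(hall), open(d_hall_lab), open(d_kitchen_store)}

== RESULT ==
["at(hall)", "open(d_hall_lab)", "open(d_kitchen_store)"]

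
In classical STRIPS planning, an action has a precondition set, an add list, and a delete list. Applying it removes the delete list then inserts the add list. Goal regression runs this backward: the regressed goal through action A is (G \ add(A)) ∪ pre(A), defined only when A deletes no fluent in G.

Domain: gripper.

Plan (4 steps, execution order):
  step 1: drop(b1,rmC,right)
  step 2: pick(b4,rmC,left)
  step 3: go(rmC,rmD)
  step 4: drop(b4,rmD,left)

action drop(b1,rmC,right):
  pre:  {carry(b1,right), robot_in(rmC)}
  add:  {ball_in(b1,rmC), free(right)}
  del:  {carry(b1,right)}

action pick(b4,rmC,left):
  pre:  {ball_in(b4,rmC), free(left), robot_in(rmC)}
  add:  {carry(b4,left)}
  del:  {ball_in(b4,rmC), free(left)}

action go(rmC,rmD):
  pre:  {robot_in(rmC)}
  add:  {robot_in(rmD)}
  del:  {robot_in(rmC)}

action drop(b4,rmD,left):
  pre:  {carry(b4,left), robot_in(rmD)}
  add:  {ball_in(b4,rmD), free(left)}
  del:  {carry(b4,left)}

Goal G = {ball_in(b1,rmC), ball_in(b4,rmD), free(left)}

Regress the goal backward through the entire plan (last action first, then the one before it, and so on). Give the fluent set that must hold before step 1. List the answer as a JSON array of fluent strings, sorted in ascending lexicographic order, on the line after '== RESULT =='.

Regress step by step:
  through step 4 (drop(b4,rmD,left)): drop {ball_in(b4,rmD), free(left)}, keep {ball_in(b1,rmC)}, require {carry(b4,left), robot_in(rmD)}
    → {ball_in(b1,rmC), carry(b4,left), robot_in(rmD)}
  through step 3 (go(rmC,rmD)): drop {robot_in(rmD)}, keep {ball_in(b1,rmC), carry(b4,left)}, require {robot_in(rmC)}
    → {ball_in(b1,rmC), carry(b4,left), robot_in(rmC)}
  through step 2 (pick(b4,rmC,left)): drop {carry(b4,left)}, keep {ball_in(b1,rmC), robot_in(rmC)}, require {ball_in(b4,rmC), free(left), robot_in(rmC)}
    → {ball_in(b1,rmC), ball_in(b4,rmC), free(left), robot_in(rmC)}
  through step 1 (drop(b1,rmC,right)): drop {ball_in(b1,rmC)}, keep {ball_in(b4,rmC), free(left), robot_in(rmC)}, require {carry(b1,right), robot_in(rmC)}
    → {ball_in(b4,rmC), carry(b1,right), free(left), robot_in(rmC)}

== RESULT ==
["ball_in(b4,rmC)", "carry(b1,right)", "free(left)", "robot_in(rmC)"]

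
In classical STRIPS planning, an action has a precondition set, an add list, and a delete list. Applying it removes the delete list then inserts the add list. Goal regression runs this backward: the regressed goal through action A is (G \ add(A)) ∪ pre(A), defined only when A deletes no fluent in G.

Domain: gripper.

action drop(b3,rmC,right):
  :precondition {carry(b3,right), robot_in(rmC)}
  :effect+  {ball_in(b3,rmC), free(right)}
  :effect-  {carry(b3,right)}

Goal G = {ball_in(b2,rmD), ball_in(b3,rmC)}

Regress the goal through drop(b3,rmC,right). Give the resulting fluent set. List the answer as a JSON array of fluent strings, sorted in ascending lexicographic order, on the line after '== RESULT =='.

Regress:
  G ∩ del = {}  (empty — regression defined)
  G \ add = {ball_in(b2,rmD), ball_in(b3,rmC)} \ {ball_in(b3,rmC), free(right)} = {ball_in(b2,rmD)}
  ∪ pre   = {ball_in(b2,rmD)} ∪ {carry(b3,right), robot_in(rmC)}
          = {ball_in(b2,rmD), carry(b3,right), robot_in(rmC)}

== RESULT ==
["ball_in(b2,rmD)", "carry(b3,right)", "robot_in(rmC)"]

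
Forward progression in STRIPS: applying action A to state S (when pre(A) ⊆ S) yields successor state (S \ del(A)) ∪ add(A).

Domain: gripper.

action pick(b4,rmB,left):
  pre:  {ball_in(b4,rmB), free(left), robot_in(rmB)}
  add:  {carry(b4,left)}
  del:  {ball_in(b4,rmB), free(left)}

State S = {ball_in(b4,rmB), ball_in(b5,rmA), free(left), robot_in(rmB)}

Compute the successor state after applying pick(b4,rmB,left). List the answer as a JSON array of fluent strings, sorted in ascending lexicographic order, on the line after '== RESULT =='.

Progress:
  pre ⊆ S: {ball_in(b4,rmB), free(left), robot_in(rmB)} ⊆ S  — applicable
  S \ del = {ball_in(b5,rmA), robot_in(rmB)}
  ∪ add   = {ball_in(b5,rmA), carry(b4,left), robot_in(rmB)}

== RESULT ==
["ball_in(b5,rmA)", "carry(b4,left)", "robot_in(rmB)"]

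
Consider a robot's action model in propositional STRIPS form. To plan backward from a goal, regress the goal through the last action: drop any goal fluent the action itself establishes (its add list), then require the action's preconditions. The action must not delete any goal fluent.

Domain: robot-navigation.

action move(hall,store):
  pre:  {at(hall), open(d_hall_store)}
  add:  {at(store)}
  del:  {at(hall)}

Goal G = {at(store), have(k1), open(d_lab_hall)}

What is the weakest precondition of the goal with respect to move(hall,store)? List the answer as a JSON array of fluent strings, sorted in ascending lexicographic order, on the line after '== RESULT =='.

Compute (G \ add) ∪ pre:
  G ∩ del = {}  (empty — regression defined)
  G \ add = {at(store), have(k1), open(d_lab_hall)} \ {at(store)} = {have(k1), open(d_lab_hall)}
  ∪ pre   = {have(k1), open(d_lab_hall)} ∪ {at(hall), open(d_hall_store)}
          = {at(hall), have(k1), open(d_hall_store), open(d_lab_hall)}

== RESULT ==
["at(hall)", "have(k1)", "open(d_hall_store)", "open(d_lab_hall)"]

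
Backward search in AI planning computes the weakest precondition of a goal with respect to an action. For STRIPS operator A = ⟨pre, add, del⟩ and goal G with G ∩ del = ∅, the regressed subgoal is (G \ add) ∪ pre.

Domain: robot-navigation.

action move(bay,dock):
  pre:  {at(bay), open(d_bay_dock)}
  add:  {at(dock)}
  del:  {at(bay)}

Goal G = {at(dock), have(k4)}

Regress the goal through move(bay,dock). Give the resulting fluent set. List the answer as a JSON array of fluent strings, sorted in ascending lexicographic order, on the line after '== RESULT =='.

Regress:
  G ∩ del = {}  (empty — regression defined)
  G \ add = {at(dock), have(k4)} \ {at(dock)} = {have(k4)}
  ∪ pre   = {have(k4)} ∪ {at(bay), open(d_bay_dock)}
          = {at(bay), have(k4), open(d_bay_dock)}

== RESULT ==
["at(bay)", "have(k4)", "open(d_bay_dock)"]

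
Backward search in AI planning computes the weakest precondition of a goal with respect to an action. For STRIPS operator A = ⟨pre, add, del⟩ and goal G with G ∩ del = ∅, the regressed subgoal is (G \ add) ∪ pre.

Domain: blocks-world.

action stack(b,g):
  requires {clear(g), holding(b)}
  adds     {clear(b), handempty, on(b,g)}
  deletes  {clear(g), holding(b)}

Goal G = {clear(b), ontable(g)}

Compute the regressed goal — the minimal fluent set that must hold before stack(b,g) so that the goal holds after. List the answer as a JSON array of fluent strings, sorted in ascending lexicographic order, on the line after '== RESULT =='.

Compute (G \ add) ∪ pre:
  G ∩ del = {}  (empty — regression defined)
  G \ add = {clear(b), ontable(g)} \ {clear(b), handempty, on(b,g)} = {ontable(g)}
  ∪ pre   = {ontable(g)} ∪ {clear(g), holding(b)}
          = {clear(g), holding(b), ontable(g)}

== RESULT ==
["clear(g)", "holding(b)", "ontable(g)"]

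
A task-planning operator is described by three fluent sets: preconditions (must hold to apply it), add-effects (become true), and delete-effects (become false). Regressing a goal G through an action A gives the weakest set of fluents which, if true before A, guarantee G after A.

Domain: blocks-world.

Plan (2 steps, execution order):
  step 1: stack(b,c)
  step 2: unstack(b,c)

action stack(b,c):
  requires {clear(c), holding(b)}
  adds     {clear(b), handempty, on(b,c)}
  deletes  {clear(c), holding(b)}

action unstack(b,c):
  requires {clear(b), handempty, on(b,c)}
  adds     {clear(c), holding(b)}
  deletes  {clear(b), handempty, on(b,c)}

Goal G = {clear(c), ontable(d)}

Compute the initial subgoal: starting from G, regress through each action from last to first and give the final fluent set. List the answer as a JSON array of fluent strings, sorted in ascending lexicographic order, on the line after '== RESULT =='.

Work backward from the goal:
  through step 2 (unstack(b,c)): drop {clear(c)}, keep {ontable(d)}, require {clear(b), handempty, on(b,c)}
    → {clear(b), handempty, on(b,c), ontable(d)}
  through step 1 (stack(b,c)): drop {clear(b), handempty, on(b,c)}, keep {ontable(d)}, require {clear(c), holding(b)}
    → {clear(c), holding(b), ontable(d)}

== RESULT ==
["clear(c)", "holding(b)", "ontable(d)"]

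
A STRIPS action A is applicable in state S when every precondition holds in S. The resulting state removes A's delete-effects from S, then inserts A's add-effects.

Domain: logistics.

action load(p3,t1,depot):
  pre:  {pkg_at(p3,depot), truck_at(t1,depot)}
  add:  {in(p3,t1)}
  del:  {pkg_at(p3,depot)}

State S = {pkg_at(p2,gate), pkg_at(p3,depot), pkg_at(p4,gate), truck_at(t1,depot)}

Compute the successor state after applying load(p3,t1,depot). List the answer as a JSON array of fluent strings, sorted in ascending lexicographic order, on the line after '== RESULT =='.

Progress:
  pre ⊆ S: {pkg_at(p3,depot), truck_at(t1,depot)} ⊆ S  — applicable
  S \ del = {pkg_at(p2,gate), pkg_at(p4,gate), truck_at(t1,depot)}
  ∪ add   = {in(p3,t1), pkg_at(p2,gate), pkg_at(p4,gate), truck_at(t1,depot)}

== RESULT ==
["in(p3,t1)", "pkg_at(p2,gate)", "pkg_at(p4,gate)", "truck_at(t1,depot)"]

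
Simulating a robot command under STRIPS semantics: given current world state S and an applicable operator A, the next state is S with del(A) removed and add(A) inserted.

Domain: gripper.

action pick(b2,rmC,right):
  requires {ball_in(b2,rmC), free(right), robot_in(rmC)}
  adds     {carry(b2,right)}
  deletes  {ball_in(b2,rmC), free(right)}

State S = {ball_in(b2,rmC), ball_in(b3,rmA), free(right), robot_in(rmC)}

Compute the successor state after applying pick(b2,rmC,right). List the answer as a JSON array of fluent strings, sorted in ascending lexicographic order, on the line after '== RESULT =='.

Compute (S \ del) ∪ add:
  pre ⊆ S: {ball_in(b2,rmC), free(right), robot_in(rmC)} ⊆ S  — applicable
  S \ del = {ball_in(b3,rmA), robot_in(rmC)}
  ∪ add   = {ball_in(b3,rmA), carry(b2,right), robot_in(rmC)}

== RESULT ==
["ball_in(b3,rmA)", "carry(b2,right)", "robot_in(rmC)"]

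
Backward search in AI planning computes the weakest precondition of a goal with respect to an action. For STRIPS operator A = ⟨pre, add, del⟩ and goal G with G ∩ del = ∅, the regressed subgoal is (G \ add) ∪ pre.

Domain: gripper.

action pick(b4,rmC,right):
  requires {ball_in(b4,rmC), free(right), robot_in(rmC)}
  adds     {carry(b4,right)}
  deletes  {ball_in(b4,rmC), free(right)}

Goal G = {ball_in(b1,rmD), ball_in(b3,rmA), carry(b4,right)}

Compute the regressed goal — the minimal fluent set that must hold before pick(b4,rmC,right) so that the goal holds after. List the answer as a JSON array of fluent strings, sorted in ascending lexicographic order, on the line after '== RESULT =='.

Compute (G \ add) ∪ pre:
  G ∩ del = {}  (empty — regression defined)
  G \ add = {ball_in(b1,rmD), ball_in(b3,rmA), carry(b4,right)} \ {carry(b4,right)} = {ball_in(b1,rmD), ball_in(b3,rmA)}
  ∪ pre   = {ball_in(b1,rmD), ball_in(b3,rmA)} ∪ {ball_in(b4,rmC), free(right), robot_in(rmC)}
          = {ball_in(b1,rmD), ball_in(b3,rmA), ball_in(b4,rmC), free(right), robot_in(rmC)}

== RESULT ==
["ball_in(b1,rmD)", "ball_in(b3,rmA)", "ball_in(b4,rmC)", "free(right)", "robot_in(rmC)"]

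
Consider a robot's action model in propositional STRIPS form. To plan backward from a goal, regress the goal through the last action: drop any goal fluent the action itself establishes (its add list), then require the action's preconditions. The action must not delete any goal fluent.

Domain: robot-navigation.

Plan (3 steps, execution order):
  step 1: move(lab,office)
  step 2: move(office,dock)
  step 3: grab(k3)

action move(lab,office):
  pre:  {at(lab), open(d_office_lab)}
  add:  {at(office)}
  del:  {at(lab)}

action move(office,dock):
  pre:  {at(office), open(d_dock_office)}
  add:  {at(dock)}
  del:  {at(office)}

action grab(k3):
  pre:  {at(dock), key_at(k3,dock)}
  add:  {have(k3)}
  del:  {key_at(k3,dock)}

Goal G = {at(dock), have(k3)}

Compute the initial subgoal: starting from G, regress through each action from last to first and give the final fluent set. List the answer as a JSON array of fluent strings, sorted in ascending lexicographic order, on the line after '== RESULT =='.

Regress step by step:
  through step 3 (grab(k3)): drop {have(k3)}, keep {at(dock)}, require {at(dock), key_at(k3,dock)}
    → {at(dock), key_at(k3,dock)}
  through step 2 (move(office,dock)): drop {at(dock)}, keep {key_at(k3,dock)}, require {at(office), open(d_dock_office)}
    → {at(office), key_at(k3,dock), open(d_dock_office)}
  through step 1 (move(lab,office)): drop {at(office)}, keep {key_at(k3,dock), open(d_dock_office)}, require {at(lab), open(d_office_lab)}
    → {at(lab), key_at(k3,dock), open(d_dock_office), open(d_office_lab)}

== RESULT ==
["at(lab)", "key_at(k3,dock)", "open(d_dock_office)", "open(d_office_lab)"]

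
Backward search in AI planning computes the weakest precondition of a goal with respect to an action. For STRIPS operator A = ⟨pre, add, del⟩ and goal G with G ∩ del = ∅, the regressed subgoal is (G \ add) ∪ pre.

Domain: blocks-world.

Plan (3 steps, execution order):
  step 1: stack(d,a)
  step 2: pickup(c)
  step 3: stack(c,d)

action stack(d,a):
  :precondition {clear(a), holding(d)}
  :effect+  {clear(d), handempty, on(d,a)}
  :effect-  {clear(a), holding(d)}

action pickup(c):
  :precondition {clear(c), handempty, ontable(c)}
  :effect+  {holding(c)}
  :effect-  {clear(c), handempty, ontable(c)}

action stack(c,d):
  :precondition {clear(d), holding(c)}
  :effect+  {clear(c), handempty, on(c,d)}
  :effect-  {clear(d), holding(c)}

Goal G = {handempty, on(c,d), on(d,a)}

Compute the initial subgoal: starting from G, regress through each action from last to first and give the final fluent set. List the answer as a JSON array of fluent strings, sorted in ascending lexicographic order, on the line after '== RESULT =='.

Regress step by step:
  through step 3 (stack(c,d)): drop {handempty, on(c,d)}, keep {on(d,a)}, require {clear(d), holding(c)}
    → {clear(d), holding(c), on(d,a)}
  through step 2 (pickup(c)): drop {holding(c)}, keep {clear(d), on(d,a)}, require {clear(c), handempty, ontable(c)}
    → {clear(c), clear(d), handempty, on(d,a), ontable(c)}
  through step 1 (stack(d,a)): drop {clear(d), handempty, on(d,a)}, keep {clear(c), ontable(c)}, require {clear(a), holding(d)}
    → {clear(a), clear(c), holding(d), ontable(c)}

== RESULT ==
["clear(a)", "clear(c)", "holding(d)", "ontable(c)"]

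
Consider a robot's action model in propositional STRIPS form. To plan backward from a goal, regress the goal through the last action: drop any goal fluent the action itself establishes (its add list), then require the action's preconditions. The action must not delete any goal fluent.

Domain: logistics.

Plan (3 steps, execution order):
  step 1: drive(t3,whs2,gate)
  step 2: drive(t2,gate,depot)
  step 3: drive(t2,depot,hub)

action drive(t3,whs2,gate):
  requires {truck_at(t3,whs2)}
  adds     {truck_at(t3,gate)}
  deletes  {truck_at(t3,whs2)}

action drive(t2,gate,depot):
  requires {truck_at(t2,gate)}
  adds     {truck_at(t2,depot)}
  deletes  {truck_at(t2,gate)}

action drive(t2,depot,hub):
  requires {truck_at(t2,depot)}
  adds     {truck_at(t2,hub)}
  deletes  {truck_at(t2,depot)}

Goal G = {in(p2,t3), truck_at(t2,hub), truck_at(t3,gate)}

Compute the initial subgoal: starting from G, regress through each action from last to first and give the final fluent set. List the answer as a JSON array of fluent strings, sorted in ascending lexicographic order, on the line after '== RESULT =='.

Work backward from the goal:
  through step 3 (drive(t2,depot,hub)): drop {truck_at(t2,hub)}, keep {in(p2,t3), truck_at(t3,gate)}, require {truck_at(t2,depot)}
    → {in(p2,t3), truck_at(t2,depot), truck_at(t3,gate)}
  through step 2 (drive(t2,gate,depot)): drop {truck_at(t2,depot)}, keep {in(p2,t3), truck_at(t3,gate)}, require {truck_at(t2,gate)}
    → {in(p2,t3), truck_at(t2,gate), truck_at(t3,gate)}
  through step 1 (drive(t3,whs2,gate)): drop {truck_at(t3,gate)}, keep {in(p2,t3), truck_at(t2,gate)}, require {truck_at(t3,whs2)}
    → {in(p2,t3), truck_at(t2,gate), truck_at(t3,whs2)}

== RESULT ==
["in(p2,t3)", "truck_at(t2,gate)", "truck_at(t3,whs2)"]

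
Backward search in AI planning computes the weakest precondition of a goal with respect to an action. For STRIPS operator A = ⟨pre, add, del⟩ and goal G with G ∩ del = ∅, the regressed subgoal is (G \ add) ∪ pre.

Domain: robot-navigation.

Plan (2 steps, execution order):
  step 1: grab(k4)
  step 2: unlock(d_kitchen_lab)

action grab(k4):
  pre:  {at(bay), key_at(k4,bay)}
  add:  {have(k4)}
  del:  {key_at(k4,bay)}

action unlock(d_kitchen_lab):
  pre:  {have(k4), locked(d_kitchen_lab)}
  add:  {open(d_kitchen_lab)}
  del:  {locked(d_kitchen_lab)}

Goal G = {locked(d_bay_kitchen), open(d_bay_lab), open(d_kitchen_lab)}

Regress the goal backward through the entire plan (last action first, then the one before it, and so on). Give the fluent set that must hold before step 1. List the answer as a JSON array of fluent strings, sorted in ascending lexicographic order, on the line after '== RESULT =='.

Regress step by step:
  through step 2 (unlock(d_kitchen_lab)): drop {open(d_kitchen_lab)}, keep {locked(d_bay_kitchen), open(d_bay_lab)}, require {have(k4), locked(d_kitchen_lab)}
    → {have(k4), locked(d_bay_kitchen), locked(d_kitchen_lab), open(d_bay_lab)}
  through step 1 (grab(k4)): drop {have(k4)}, keep {locked(d_bay_kitchen), locked(d_kitchen_lab), open(d_bay_lab)}, require {at(bay), key_at(k4,bay)}
    → {at(bay), key_at(k4,bay), locked(d_bay_kitchen), locked(d_kitchen_lab), open(d_bay_lab)}

== RESULT ==
["at(bay)", "key_at(k4,bay)", "locked(d_bay_kitchen)", "locked(d_kitchen_lab)", "open(d_bay_lab)"]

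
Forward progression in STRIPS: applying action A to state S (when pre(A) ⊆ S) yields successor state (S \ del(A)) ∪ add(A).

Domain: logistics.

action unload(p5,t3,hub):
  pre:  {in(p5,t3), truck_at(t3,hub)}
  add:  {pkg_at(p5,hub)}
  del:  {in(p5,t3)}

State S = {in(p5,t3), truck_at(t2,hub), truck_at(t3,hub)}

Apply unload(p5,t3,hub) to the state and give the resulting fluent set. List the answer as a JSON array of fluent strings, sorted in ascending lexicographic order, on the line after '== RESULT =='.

Progress:
  pre ⊆ S: {in(p5,t3), truck_at(t3,hub)} ⊆ S  — applicable
  S \ del = {truck_at(t2,hub), truck_at(t3,hub)}
  ∪ add   = {pkg_at(p5,hub), truck_at(t2,hub), truck_at(t3,hub)}

== RESULT ==
["pkg_at(p5,hub)", "truck_at(t2,hub)", "truck_at(t3,hub)"]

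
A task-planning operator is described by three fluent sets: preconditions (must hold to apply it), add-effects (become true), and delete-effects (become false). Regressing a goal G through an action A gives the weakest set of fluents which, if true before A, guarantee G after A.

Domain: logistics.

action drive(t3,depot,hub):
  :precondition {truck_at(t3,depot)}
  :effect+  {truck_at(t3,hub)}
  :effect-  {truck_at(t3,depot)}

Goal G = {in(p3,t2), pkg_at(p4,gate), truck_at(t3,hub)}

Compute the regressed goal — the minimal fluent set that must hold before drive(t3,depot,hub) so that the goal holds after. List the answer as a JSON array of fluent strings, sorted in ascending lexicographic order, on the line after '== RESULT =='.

Regress:
  G ∩ del = {}  (empty — regression defined)
  G \ add = {in(p3,t2), pkg_at(p4,gate), truck_at(t3,hub)} \ {truck_at(t3,hub)} = {in(p3,t2), pkg_at(p4,gate)}
  ∪ pre   = {in(p3,t2), pkg_at(p4,gate)} ∪ {truck_at(t3,depot)}
          = {in(p3,t2), pkg_at(p4,gate), truck_at(t3,depot)}

== RESULT ==
["in(p3,t2)", "pkg_at(p4,gate)", "truck_at(t3,depot)"]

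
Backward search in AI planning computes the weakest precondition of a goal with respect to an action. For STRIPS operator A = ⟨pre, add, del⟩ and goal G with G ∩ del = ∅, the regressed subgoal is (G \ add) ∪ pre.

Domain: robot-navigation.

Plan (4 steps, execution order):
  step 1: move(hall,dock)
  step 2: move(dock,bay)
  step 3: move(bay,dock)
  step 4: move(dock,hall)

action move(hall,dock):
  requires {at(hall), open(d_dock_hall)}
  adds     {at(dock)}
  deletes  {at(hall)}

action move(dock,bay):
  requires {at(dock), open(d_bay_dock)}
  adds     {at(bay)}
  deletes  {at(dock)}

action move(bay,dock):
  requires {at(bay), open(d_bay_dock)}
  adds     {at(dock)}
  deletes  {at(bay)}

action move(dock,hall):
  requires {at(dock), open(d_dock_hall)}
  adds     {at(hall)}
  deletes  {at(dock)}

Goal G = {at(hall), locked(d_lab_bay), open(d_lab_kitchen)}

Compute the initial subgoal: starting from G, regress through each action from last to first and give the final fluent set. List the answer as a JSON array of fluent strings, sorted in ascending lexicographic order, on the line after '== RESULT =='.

Regress step by step:
  through step 4 (move(dock,hall)): drop {at(hall)}, keep {locked(d_lab_bay), open(d_lab_kitchen)}, require {at(dock), open(d_dock_hall)}
    → {at(dock), locked(d_lab_bay), open(d_dock_hall), open(d_lab_kitchen)}
  through step 3 (move(bay,dock)): drop {at(dock)}, keep {locked(d_lab_bay), open(d_dock_hall), open(d_lab_kitchen)}, require {at(bay), open(d_bay_dock)}
    → {at(bay), locked(d_lab_bay), open(d_bay_dock), open(d_dock_hall), open(d_lab_kitchen)}
  through step 2 (move(dock,bay)): drop {at(bay)}, keep {locked(d_lab_bay), open(d_bay_dock), open(d_dock_hall), open(d_lab_kitchen)}, require {at(dock), open(d_bay_dock)}
    → {at(dock), locked(d_lab_bay), open(d_bay_dock), open(d_dock_hall), open(d_lab_kitchen)}
  through step 1 (move(hall,dock)): drop {at(dock)}, keep {locked(d_lab_bay), open(d_bay_dock), open(d_dock_hall), open(d_lab_kitchen)}, require {at(hall), open(d_dock_hall)}
    → {at(hall), locked(d_lab_bay), open(d_bay_dock), open(d_dock_hall), open(d_lab_kitchen)}

== RESULT ==
["at(hall)", "locked(d_lab_bay)", "open(d_bay_dock)", "open(d_dock_hall)", "open(d_lab_kitchen)"]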